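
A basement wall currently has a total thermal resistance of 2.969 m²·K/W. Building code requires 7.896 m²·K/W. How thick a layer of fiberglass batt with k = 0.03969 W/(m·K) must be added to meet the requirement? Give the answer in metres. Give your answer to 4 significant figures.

ΔR = 7.896 − 2.969 = 4.927 m²·K/W
L = ΔR × k = 4.927 × 0.03969 = 0.19555 m

0.1956 m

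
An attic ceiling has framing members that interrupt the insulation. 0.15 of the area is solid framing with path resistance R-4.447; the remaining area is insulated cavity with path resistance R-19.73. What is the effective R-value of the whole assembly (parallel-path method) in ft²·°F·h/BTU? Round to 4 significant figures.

13.02 ft²·°F·h/BTU

U_eff = 0.85/19.73 + 0.15/4.447 = 0.043082 + 0.033731 = 0.076812
R_eff = 1/U_eff = 13.019 ft²·°F·h/BTU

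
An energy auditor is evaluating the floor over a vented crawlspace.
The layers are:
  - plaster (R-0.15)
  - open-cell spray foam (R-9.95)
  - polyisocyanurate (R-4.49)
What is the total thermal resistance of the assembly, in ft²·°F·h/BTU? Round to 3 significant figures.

R_total = 0.15 + 9.95 + 4.49 = 14.59 ft²·°F·h/BTU

14.6 ft²·°F·h/BTU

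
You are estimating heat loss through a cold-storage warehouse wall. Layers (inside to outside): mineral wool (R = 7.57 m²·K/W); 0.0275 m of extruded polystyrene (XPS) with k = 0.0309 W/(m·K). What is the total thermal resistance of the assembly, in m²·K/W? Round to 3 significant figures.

8.46 m²·K/W

0.0275/0.0309 = 0.89
R_total = 7.57 + 0.89 = 8.46 m²·K/W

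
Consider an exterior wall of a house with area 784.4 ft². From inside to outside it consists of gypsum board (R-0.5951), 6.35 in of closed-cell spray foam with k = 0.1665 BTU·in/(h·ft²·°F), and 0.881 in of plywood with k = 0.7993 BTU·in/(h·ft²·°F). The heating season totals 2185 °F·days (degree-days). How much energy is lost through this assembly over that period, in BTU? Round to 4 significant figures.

6.35/0.1665 = 38.138
0.881/0.7993 = 1.1022
R_total = 0.5951 + 38.138 + 1.1022 = 39.835 ft²·°F·h/BTU
E = A × HDD × 24 / R = 784.4 × 2185 × 24 / 39.835 = 1032600 BTU

1033000 BTU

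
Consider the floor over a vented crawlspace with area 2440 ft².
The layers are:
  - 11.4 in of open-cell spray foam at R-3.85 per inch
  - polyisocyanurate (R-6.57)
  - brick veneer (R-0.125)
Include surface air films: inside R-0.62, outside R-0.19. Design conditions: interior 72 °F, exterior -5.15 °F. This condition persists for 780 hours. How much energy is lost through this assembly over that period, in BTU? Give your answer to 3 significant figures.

11.4 × 3.85 = 43.89
R_total = 0.62 + 43.89 + 6.57 + 0.125 + 0.19 = 51.4 ft²·°F·h/BTU
Q = 2440 × (72 − (-5.15)) / 51.4 = 3663 BTU/h
E = 3663 × 780 = 2857000 BTU

2860000 BTU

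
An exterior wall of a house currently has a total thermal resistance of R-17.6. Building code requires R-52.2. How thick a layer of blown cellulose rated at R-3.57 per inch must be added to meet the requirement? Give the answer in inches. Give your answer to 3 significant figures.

9.69 in

ΔR = 52.2 − 17.6 = 34.6 ft²·°F·h/BTU
L = ΔR / (R/in) = 34.6/3.57 = 9.692 in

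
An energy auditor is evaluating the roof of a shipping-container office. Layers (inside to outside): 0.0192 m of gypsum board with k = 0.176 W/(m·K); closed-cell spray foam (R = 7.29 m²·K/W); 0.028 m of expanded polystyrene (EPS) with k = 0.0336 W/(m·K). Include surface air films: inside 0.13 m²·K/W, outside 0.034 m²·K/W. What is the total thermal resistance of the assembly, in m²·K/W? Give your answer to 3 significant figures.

0.0192/0.176 = 0.1091
0.028/0.0336 = 0.8333
R_total = 0.13 + 0.1091 + 7.29 + 0.8333 + 0.034 = 8.396 m²·K/W

8.40 m²·K/W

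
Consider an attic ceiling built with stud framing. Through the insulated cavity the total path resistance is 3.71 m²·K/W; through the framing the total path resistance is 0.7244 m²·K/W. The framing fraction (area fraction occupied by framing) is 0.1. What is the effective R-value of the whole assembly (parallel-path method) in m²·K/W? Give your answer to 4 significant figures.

U_eff = 0.9/3.71 + 0.1/0.7244 = 0.24259 + 0.13805 = 0.38063
R_eff = 1/U_eff = 2.6272 m²·K/W

2.627 m²·K/W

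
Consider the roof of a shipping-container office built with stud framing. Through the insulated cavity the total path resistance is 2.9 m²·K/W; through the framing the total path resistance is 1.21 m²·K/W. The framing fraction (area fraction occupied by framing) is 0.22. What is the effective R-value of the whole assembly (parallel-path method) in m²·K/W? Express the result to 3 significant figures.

2.22 m²·K/W

U_eff = 0.78/2.9 + 0.22/1.21 = 0.269 + 0.1818 = 0.4508
R_eff = 1/U_eff = 2.218 m²·K/W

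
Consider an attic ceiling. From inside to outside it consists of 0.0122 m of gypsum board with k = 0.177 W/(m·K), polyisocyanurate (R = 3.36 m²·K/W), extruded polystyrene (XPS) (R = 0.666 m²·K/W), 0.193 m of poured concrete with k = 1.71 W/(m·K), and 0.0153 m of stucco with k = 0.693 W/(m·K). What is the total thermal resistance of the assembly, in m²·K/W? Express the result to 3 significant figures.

0.0122/0.177 = 0.06893
0.193/1.71 = 0.1129
0.0153/0.693 = 0.02208
R_total = 0.06893 + 3.36 + 0.666 + 0.1129 + 0.02208 = 4.23 m²·K/W

4.23 m²·K/W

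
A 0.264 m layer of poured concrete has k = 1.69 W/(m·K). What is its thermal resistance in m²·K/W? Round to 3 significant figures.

R = L/k = 0.264/1.69 = 0.1562 m²·K/W

0.156 m²·K/W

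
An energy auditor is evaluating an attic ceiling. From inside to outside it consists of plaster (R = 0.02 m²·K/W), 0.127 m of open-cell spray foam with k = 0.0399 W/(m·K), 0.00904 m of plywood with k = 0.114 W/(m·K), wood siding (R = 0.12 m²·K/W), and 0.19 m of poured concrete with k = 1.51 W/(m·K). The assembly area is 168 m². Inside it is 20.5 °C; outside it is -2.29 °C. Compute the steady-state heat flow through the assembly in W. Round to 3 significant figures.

1090 W

0.127/0.0399 = 3.183
0.00904/0.114 = 0.0793
0.19/1.51 = 0.1258
R_total = 0.02 + 3.183 + 0.0793 + 0.12 + 0.1258 = 3.528 m²·K/W
Q = A·ΔT/R = 168 × (20.5 − (-2.29)) / 3.528 = 1085 W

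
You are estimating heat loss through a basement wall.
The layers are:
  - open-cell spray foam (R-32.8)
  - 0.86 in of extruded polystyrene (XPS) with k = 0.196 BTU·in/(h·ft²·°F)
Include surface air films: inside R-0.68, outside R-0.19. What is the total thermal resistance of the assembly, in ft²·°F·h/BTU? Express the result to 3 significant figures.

0.86/0.196 = 4.388
R_total = 0.68 + 32.8 + 4.388 + 0.19 = 38.06 ft²·°F·h/BTU

38.1 ft²·°F·h/BTU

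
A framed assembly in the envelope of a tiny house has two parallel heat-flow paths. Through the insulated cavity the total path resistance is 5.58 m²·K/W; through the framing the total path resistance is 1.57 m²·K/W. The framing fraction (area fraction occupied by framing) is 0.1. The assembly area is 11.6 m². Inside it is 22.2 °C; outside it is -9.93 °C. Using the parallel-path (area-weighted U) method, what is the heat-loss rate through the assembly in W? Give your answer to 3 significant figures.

U_eff = 0.9/5.58 + 0.1/1.57 = 0.1613 + 0.06369 = 0.225
R_eff = 1/U_eff = 4.445 m²·K/W
Q = 11.6 × (22.2 − (-9.93)) / 4.445 = 83.85 W

83.9 W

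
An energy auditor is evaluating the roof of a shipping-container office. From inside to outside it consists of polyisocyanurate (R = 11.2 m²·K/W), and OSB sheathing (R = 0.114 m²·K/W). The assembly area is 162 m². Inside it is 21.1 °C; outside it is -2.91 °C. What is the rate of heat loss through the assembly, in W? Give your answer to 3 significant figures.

344 W

R_total = 11.2 + 0.114 = 11.31 m²·K/W
Q = A·ΔT/R = 162 × (21.1 − (-2.91)) / 11.31 = 343.8 W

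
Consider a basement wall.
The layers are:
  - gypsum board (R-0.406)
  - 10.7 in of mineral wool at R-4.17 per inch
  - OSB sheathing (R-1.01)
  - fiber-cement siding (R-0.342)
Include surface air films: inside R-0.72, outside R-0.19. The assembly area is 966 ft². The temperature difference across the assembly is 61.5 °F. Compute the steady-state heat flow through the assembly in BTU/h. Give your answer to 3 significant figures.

1260 BTU/h

10.7 × 4.17 = 44.62
R_total = 0.72 + 0.406 + 44.62 + 1.01 + 0.342 + 0.19 = 47.29 ft²·°F·h/BTU
Q = A·ΔT/R = 966 × 61.5 / 47.29 = 1256 BTU/h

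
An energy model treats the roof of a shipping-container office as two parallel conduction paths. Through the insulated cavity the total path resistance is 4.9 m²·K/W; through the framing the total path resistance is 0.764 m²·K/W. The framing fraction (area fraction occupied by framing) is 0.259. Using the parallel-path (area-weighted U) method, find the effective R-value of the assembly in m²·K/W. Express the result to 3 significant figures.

2.04 m²·K/W

U_eff = 0.741/4.9 + 0.259/0.764 = 0.1512 + 0.339 = 0.4902
R_eff = 1/U_eff = 2.04 m²·K/W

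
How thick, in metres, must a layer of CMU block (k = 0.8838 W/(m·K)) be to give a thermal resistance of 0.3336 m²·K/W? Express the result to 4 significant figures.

L = R·k = 0.3336 × 0.8838 = 0.29484 m

0.2948 m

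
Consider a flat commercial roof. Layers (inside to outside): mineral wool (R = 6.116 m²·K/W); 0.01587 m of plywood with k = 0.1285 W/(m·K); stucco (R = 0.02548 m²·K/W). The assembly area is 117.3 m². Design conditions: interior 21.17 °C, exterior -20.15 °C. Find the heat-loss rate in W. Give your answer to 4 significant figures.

773.6 W

0.01587/0.1285 = 0.1235
R_total = 6.116 + 0.1235 + 0.02548 = 6.265 m²·K/W
Q = A·ΔT/R = 117.3 × (21.17 − (-20.15)) / 6.265 = 773.64 W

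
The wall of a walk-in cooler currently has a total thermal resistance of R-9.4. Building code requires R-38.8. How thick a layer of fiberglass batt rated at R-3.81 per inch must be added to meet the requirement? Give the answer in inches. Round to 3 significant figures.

ΔR = 38.8 − 9.4 = 29.4 ft²·°F·h/BTU
L = ΔR / (R/in) = 29.4/3.81 = 7.717 in

7.72 in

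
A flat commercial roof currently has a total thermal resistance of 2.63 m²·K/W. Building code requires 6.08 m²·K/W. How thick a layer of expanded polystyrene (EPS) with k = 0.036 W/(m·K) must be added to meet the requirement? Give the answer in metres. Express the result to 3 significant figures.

ΔR = 6.08 − 2.63 = 3.45 m²·K/W
L = ΔR × k = 3.45 × 0.036 = 0.1242 m

0.124 m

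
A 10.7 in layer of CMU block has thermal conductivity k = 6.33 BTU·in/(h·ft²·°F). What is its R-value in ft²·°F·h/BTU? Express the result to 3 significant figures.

1.69 ft²·°F·h/BTU

R = L/k = 10.7/6.33 = 1.69 ft²·°F·h/BTU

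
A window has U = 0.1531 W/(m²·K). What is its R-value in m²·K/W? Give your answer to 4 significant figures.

6.532 m²·K/W

R = 1/U = 1/0.1531 = 6.5317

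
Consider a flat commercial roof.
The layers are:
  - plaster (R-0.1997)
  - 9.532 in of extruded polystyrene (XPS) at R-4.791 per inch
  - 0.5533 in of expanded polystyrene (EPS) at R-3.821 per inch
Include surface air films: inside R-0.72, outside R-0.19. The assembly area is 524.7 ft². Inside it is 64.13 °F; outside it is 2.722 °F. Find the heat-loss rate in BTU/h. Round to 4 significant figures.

9.532 × 4.791 = 45.668
0.5533 × 3.821 = 2.1142
R_total = 0.72 + 0.1997 + 45.668 + 2.1142 + 0.19 = 48.892 ft²·°F·h/BTU
Q = A·ΔT/R = 524.7 × (64.13 − 2.722) / 48.892 = 659.02 BTU/h

659.0 BTU/h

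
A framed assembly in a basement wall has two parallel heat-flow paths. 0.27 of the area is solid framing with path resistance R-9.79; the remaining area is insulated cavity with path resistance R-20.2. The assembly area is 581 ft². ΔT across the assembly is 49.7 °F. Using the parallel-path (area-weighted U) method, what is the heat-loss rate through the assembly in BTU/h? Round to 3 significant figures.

U_eff = 0.73/20.2 + 0.27/9.79 = 0.03614 + 0.02758 = 0.06372
R_eff = 1/U_eff = 15.69 ft²·°F·h/BTU
Q = 581 × 49.7 / 15.69 = 1840 BTU/h

1840 BTU/h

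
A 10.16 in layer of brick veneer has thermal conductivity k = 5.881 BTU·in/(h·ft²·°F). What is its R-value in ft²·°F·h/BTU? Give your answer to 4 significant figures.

R = L/k = 10.16/5.881 = 1.7276 ft²·°F·h/BTU

1.728 ft²·°F·h/BTU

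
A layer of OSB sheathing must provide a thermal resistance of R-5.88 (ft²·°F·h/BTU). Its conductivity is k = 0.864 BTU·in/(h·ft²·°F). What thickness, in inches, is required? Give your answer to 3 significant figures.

L = R × k = 5.88 × 0.864 = 5.08 in

5.08 in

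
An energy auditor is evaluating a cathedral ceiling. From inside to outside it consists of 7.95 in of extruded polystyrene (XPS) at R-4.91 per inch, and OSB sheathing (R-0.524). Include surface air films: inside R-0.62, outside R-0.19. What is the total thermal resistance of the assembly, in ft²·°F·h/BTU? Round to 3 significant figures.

7.95 × 4.91 = 39.03
R_total = 0.62 + 39.03 + 0.524 + 0.19 = 40.37 ft²·°F·h/BTU

40.4 ft²·°F·h/BTU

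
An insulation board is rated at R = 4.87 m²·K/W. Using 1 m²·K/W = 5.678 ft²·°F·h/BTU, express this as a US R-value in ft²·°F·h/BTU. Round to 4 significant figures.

R_US = 4.87 × 5.678 = 27.652

27.65 ft²·°F·h/BTU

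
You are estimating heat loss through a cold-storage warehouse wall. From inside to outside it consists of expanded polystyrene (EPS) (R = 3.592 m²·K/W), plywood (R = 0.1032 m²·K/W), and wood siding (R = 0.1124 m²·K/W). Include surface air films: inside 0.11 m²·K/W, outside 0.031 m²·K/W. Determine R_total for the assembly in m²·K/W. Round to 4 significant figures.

R_total = 0.11 + 3.592 + 0.1032 + 0.1124 + 0.031 = 3.9486 m²·K/W

3.949 m²·K/W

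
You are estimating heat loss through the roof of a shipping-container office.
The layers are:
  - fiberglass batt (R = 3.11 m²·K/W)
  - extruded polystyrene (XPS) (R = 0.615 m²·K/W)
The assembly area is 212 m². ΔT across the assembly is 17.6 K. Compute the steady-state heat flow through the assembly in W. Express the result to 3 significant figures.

R_total = 3.11 + 0.615 = 3.725 m²·K/W
Q = A·ΔT/R = 212 × 17.6 / 3.725 = 1002 W

1000 W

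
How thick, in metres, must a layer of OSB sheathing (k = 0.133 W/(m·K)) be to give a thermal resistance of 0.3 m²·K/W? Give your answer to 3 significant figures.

L = R·k = 0.3 × 0.133 = 0.0399 m

0.0399 m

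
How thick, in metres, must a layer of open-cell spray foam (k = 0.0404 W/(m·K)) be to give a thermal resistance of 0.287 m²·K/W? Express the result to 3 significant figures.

0.0116 m

L = R·k = 0.287 × 0.0404 = 0.01159 m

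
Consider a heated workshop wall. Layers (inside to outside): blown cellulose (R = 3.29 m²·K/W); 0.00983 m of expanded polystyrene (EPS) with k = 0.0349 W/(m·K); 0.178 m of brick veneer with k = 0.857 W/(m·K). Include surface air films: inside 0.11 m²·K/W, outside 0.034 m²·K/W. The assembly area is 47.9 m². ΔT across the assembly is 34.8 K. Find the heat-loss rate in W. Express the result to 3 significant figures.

425 W

0.00983/0.0349 = 0.2817
0.178/0.857 = 0.2077
R_total = 0.11 + 3.29 + 0.2817 + 0.2077 + 0.034 = 3.923 m²·K/W
Q = A·ΔT/R = 47.9 × 34.8 / 3.923 = 424.9 W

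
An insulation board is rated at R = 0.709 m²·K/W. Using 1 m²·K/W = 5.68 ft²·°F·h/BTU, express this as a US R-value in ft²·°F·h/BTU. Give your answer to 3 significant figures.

4.03 ft²·°F·h/BTU

R_US = 0.709 × 5.68 = 4.027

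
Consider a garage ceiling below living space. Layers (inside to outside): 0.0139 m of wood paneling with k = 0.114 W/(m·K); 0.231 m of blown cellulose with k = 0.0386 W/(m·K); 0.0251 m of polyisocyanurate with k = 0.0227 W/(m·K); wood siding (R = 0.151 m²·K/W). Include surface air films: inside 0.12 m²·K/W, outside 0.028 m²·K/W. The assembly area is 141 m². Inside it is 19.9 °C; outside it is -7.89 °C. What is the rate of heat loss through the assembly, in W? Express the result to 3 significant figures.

522 W

0.0139/0.114 = 0.1219
0.231/0.0386 = 5.984
0.0251/0.0227 = 1.106
R_total = 0.12 + 0.1219 + 5.984 + 1.106 + 0.151 + 0.028 = 7.511 m²·K/W
Q = A·ΔT/R = 141 × (19.9 − (-7.89)) / 7.511 = 521.7 W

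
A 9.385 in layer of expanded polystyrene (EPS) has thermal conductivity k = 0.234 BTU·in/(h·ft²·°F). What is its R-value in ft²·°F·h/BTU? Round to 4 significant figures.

R = L/k = 9.385/0.234 = 40.107 ft²·°F·h/BTU

40.11 ft²·°F·h/BTU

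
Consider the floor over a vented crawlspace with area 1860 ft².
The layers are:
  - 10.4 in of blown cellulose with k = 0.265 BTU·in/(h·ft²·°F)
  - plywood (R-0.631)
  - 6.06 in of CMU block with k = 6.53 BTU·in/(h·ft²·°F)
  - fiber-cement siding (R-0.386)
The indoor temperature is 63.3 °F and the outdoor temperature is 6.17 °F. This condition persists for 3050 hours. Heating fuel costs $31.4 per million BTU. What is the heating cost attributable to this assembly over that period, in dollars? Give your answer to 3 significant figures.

10.4/0.265 = 39.25
6.06/6.53 = 0.928
R_total = 39.25 + 0.631 + 0.928 + 0.386 = 41.19 ft²·°F·h/BTU
Q = 1860 × (63.3 − 6.17) / 41.19 = 2580 BTU/h
E = 2580 × 3050 = 7868000 BTU
Cost = 7868000/10⁶ × 31.4 = $247.1

247 dollars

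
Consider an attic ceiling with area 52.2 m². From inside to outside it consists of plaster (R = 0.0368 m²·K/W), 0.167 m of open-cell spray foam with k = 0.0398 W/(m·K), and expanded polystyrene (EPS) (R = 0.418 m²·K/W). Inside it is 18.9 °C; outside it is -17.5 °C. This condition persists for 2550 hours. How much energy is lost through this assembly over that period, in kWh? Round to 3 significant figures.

1040 kWh

0.167/0.0398 = 4.196
R_total = 0.0368 + 4.196 + 0.418 = 4.651 m²·K/W
Q = 52.2 × (18.9 − (-17.5)) / 4.651 = 408.6 W
E = 408.6 W × 2550 h / 1000 = 1042 kWh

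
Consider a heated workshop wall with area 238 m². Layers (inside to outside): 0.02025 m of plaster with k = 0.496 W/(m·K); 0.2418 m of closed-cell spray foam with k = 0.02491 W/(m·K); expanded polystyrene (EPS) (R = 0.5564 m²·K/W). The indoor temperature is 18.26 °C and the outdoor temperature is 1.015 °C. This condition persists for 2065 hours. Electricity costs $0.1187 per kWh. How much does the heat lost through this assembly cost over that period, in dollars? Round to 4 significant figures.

0.02025/0.496 = 0.040827
0.2418/0.02491 = 9.7069
R_total = 0.040827 + 9.7069 + 0.5564 = 10.304 m²·K/W
Q = 238 × (18.26 − 1.015) / 10.304 = 398.32 W
E = 398.32 W × 2065 h / 1000 = 822.52 kWh
Cost = 822.52 × 0.1187 = $97.633

97.63 dollars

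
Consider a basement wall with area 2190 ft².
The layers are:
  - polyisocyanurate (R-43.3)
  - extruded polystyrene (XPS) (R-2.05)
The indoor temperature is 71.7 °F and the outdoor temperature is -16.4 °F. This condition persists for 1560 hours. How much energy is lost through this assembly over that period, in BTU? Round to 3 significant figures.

R_total = 43.3 + 2.05 = 45.35 ft²·°F·h/BTU
Q = 2190 × (71.7 − (-16.4)) / 45.35 = 4254 BTU/h
E = 4254 × 1560 = 6637000 BTU

6640000 BTU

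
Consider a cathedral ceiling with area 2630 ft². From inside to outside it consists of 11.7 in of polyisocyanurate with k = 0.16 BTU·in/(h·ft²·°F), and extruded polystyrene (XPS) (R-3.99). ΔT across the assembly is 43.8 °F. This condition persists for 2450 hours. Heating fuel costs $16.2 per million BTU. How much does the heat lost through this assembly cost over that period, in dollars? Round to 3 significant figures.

11.7/0.16 = 73.12
R_total = 73.12 + 3.99 = 77.11 ft²·°F·h/BTU
Q = 2630 × 43.8 / 77.11 = 1494 BTU/h
E = 1494 × 2450 = 3660000 BTU
Cost = 3660000/10⁶ × 16.2 = $59.29

59.3 dollars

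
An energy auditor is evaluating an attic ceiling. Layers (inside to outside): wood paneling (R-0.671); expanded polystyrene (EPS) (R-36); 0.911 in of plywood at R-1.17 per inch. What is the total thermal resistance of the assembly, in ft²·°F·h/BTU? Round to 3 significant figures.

37.7 ft²·°F·h/BTU

0.911 × 1.17 = 1.066
R_total = 0.671 + 36 + 1.066 = 37.74 ft²·°F·h/BTU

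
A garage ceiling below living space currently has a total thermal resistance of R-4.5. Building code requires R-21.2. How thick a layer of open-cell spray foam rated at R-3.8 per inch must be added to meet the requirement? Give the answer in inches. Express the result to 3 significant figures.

4.39 in

ΔR = 21.2 − 4.5 = 16.7 ft²·°F·h/BTU
L = ΔR / (R/in) = 16.7/3.8 = 4.395 in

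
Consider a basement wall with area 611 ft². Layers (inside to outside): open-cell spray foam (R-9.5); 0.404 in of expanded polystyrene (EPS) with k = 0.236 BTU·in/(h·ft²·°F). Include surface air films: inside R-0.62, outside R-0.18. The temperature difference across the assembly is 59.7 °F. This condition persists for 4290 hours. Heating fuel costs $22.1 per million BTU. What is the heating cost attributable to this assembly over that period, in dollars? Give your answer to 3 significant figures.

288 dollars

0.404/0.236 = 1.712
R_total = 0.62 + 9.5 + 1.712 + 0.18 = 12.01 ft²·°F·h/BTU
Q = 611 × 59.7 / 12.01 = 3037 BTU/h
E = 3037 × 4290 = 13030000 BTU
Cost = 13030000/10⁶ × 22.1 = $287.9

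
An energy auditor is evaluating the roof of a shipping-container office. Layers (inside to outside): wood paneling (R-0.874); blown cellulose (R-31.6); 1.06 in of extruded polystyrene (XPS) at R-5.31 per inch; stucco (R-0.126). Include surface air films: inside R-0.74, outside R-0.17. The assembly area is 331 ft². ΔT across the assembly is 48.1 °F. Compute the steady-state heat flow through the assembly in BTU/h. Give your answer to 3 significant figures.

407 BTU/h

1.06 × 5.31 = 5.629
R_total = 0.74 + 0.874 + 31.6 + 5.629 + 0.126 + 0.17 = 39.14 ft²·°F·h/BTU
Q = A·ΔT/R = 331 × 48.1 / 39.14 = 406.8 BTU/h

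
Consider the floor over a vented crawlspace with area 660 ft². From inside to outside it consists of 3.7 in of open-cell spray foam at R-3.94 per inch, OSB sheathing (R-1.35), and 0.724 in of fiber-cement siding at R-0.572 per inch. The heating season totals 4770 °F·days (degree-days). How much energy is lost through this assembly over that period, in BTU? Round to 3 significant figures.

4620000 BTU

3.7 × 3.94 = 14.58
0.724 × 0.572 = 0.4141
R_total = 14.58 + 1.35 + 0.4141 = 16.34 ft²·°F·h/BTU
E = A × HDD × 24 / R = 660 × 4770 × 24 / 16.34 = 4623000 BTU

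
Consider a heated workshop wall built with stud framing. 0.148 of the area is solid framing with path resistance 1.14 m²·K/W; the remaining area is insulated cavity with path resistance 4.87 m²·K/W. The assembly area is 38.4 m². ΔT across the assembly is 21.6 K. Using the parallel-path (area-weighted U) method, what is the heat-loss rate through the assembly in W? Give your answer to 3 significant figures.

U_eff = 0.852/4.87 + 0.148/1.14 = 0.1749 + 0.1298 = 0.3048
R_eff = 1/U_eff = 3.281 m²·K/W
Q = 38.4 × 21.6 / 3.281 = 252.8 W

253 W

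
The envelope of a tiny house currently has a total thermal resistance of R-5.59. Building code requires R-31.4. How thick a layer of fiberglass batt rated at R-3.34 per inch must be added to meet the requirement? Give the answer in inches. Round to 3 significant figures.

7.73 in

ΔR = 31.4 − 5.59 = 25.81 ft²·°F·h/BTU
L = ΔR / (R/in) = 25.81/3.34 = 7.728 in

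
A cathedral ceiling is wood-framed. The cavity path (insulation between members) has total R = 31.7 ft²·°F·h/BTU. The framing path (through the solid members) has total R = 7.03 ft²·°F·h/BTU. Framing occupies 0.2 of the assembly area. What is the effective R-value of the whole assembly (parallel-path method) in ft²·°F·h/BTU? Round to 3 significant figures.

18.6 ft²·°F·h/BTU

U_eff = 0.8/31.7 + 0.2/7.03 = 0.02524 + 0.02845 = 0.05369
R_eff = 1/U_eff = 18.63 ft²·°F·h/BTU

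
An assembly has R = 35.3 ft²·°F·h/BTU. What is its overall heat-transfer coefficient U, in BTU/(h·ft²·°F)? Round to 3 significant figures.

0.0283 BTU/(h·ft²·°F)

U = 1/R = 1/35.3 = 0.02833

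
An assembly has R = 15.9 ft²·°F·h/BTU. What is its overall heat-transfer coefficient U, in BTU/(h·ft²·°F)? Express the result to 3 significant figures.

0.0629 BTU/(h·ft²·°F)

U = 1/R = 1/15.9 = 0.06289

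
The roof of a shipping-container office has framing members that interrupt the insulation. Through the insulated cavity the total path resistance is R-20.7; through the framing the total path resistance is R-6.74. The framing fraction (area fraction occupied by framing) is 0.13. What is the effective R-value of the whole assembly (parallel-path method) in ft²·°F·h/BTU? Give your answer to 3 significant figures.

16.3 ft²·°F·h/BTU

U_eff = 0.87/20.7 + 0.13/6.74 = 0.04203 + 0.01929 = 0.06132
R_eff = 1/U_eff = 16.31 ft²·°F·h/BTU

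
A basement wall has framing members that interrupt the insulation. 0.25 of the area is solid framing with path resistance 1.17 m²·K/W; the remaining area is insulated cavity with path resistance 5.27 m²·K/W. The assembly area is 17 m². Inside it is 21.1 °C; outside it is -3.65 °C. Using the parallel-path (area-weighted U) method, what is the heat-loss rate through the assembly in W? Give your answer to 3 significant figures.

150 W

U_eff = 0.75/5.27 + 0.25/1.17 = 0.1423 + 0.2137 = 0.356
R_eff = 1/U_eff = 2.809 m²·K/W
Q = 17 × (21.1 − (-3.65)) / 2.809 = 149.8 W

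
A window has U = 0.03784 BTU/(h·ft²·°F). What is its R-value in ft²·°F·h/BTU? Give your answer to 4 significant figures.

R = 1/U = 1/0.03784 = 26.427

26.43 ft²·°F·h/BTU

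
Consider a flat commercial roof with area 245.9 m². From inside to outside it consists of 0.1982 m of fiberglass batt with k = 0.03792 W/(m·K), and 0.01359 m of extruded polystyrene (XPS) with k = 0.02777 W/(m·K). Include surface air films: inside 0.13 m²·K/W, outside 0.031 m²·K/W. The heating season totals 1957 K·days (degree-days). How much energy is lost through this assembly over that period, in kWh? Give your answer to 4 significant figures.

0.1982/0.03792 = 5.2268
0.01359/0.02777 = 0.48938
R_total = 0.13 + 5.2268 + 0.48938 + 0.031 = 5.8772 m²·K/W
E = A × HDD × 24 / R / 1000 = 245.9 × 1957 × 24 / 5.8772 / 1000 = 1965.1 kWh

1965 kWh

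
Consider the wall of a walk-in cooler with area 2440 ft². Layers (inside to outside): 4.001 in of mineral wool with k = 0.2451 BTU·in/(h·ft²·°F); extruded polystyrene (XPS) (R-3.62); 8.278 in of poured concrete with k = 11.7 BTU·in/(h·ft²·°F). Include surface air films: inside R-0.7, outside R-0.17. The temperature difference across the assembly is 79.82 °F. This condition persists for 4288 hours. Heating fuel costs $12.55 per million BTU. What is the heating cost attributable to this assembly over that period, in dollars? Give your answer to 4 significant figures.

4.001/0.2451 = 16.324
8.278/11.7 = 0.70752
R_total = 0.7 + 16.324 + 3.62 + 0.70752 + 0.17 = 21.521 ft²·°F·h/BTU
Q = 2440 × 79.82 / 21.521 = 9049.6 BTU/h
E = 9049.6 × 4288 = 38805000 BTU
Cost = 38805000/10⁶ × 12.55 = $487

487.0 dollars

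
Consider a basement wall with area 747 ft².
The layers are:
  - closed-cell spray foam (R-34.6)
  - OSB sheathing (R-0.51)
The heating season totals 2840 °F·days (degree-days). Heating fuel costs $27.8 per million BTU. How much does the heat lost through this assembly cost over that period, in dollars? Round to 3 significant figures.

R_total = 34.6 + 0.51 = 35.11 ft²·°F·h/BTU
E = A × HDD × 24 / R = 747 × 2840 × 24 / 35.11 = 1450000 BTU
Cost = 1450000/10⁶ × 27.8 = $40.31

40.3 dollars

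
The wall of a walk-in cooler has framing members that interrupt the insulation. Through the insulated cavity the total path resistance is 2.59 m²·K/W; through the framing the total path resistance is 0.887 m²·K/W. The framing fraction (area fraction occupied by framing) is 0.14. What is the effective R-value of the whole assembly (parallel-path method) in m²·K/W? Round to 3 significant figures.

U_eff = 0.86/2.59 + 0.14/0.887 = 0.332 + 0.1578 = 0.4899
R_eff = 1/U_eff = 2.041 m²·K/W

2.04 m²·K/W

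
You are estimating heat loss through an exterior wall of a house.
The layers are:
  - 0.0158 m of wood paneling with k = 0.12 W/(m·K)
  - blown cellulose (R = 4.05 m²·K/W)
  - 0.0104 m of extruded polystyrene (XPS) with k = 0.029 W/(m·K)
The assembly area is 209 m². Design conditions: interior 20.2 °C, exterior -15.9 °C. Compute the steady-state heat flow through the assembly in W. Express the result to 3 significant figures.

0.0158/0.12 = 0.1317
0.0104/0.029 = 0.3586
R_total = 0.1317 + 4.05 + 0.3586 = 4.54 m²·K/W
Q = A·ΔT/R = 209 × (20.2 − (-15.9)) / 4.54 = 1662 W

1660 W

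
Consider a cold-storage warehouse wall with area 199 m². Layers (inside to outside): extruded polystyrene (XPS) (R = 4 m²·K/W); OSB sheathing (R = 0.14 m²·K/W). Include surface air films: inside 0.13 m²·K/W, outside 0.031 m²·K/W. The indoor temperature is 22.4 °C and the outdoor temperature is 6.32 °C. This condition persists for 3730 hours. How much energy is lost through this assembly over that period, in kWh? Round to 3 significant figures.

2780 kWh

R_total = 0.13 + 4 + 0.14 + 0.031 = 4.301 m²·K/W
Q = 199 × (22.4 − 6.32) / 4.301 = 744 W
E = 744 W × 3730 h / 1000 = 2775 kWh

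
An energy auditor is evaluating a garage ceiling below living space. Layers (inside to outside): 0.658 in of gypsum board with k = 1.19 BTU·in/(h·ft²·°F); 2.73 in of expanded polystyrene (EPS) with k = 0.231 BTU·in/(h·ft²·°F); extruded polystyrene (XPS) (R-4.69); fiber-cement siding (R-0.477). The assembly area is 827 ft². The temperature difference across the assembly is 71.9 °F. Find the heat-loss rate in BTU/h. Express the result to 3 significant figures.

3390 BTU/h

0.658/1.19 = 0.5529
2.73/0.231 = 11.82
R_total = 0.5529 + 11.82 + 4.69 + 0.477 = 17.54 ft²·°F·h/BTU
Q = A·ΔT/R = 827 × 71.9 / 17.54 = 3390 BTU/h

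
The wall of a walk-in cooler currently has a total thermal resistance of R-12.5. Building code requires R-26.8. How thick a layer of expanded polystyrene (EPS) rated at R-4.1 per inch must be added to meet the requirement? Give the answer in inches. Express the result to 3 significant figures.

ΔR = 26.8 − 12.5 = 14.3 ft²·°F·h/BTU
L = ΔR / (R/in) = 14.3/4.1 = 3.488 in

3.49 in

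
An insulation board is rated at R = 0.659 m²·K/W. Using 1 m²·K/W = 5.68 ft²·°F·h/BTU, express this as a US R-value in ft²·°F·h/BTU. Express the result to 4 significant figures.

R_US = 0.659 × 5.68 = 3.7431

3.743 ft²·°F·h/BTU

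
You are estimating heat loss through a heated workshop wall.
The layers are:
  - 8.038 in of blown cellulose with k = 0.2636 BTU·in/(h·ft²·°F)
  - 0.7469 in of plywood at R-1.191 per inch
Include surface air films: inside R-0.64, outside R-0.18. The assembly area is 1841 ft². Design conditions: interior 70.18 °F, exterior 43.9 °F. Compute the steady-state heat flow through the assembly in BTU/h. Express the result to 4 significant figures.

1502 BTU/h

8.038/0.2636 = 30.493
0.7469 × 1.191 = 0.88956
R_total = 0.64 + 30.493 + 0.88956 + 0.18 = 32.203 ft²·°F·h/BTU
Q = A·ΔT/R = 1841 × (70.18 − 43.9) / 32.203 = 1502.4 BTU/h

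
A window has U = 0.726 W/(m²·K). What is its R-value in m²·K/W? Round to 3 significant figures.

R = 1/U = 1/0.726 = 1.377

1.38 m²·K/W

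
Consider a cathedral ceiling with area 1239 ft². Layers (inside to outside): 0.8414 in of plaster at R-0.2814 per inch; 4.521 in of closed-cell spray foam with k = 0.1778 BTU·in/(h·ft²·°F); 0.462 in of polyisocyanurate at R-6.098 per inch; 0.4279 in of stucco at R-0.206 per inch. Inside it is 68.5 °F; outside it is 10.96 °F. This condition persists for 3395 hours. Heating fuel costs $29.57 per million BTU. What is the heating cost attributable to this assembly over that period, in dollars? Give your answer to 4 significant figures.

0.8414 × 0.2814 = 0.23677
4.521/0.1778 = 25.427
0.462 × 6.098 = 2.8173
0.4279 × 0.206 = 0.088147
R_total = 0.23677 + 25.427 + 2.8173 + 0.088147 = 28.57 ft²·°F·h/BTU
Q = 1239 × (68.5 − 10.96) / 28.57 = 2495.4 BTU/h
E = 2495.4 × 3395 = 8471800 BTU
Cost = 8471800/10⁶ × 29.57 = $250.51

250.5 dollars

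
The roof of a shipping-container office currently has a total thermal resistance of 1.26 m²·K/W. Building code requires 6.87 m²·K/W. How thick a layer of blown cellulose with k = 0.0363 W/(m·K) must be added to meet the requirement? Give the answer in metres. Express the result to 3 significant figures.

0.204 m

ΔR = 6.87 − 1.26 = 5.61 m²·K/W
L = ΔR × k = 5.61 × 0.0363 = 0.2036 m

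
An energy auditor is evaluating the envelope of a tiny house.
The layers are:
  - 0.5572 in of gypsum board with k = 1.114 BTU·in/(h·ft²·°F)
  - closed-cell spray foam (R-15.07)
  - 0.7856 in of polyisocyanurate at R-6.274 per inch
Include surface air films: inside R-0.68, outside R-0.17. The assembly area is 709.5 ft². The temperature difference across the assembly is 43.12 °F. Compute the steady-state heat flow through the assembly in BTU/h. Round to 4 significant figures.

0.5572/1.114 = 0.50018
0.7856 × 6.274 = 4.9289
R_total = 0.68 + 0.50018 + 15.07 + 4.9289 + 0.17 = 21.349 ft²·°F·h/BTU
Q = A·ΔT/R = 709.5 × 43.12 / 21.349 = 1433 BTU/h

1433 BTU/h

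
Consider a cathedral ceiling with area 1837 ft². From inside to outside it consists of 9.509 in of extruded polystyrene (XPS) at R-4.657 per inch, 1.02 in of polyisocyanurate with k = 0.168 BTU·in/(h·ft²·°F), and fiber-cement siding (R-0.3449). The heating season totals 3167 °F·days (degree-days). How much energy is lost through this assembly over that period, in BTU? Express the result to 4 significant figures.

2754000 BTU

9.509 × 4.657 = 44.283
1.02/0.168 = 6.0714
R_total = 44.283 + 6.0714 + 0.3449 = 50.7 ft²·°F·h/BTU
E = A × HDD × 24 / R = 1837 × 3167 × 24 / 50.7 = 2754000 BTU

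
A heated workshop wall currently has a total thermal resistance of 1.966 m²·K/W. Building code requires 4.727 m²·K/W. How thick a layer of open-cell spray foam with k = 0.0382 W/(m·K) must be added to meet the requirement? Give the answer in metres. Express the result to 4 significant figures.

ΔR = 4.727 − 1.966 = 2.761 m²·K/W
L = ΔR × k = 2.761 × 0.0382 = 0.10547 m

0.1055 m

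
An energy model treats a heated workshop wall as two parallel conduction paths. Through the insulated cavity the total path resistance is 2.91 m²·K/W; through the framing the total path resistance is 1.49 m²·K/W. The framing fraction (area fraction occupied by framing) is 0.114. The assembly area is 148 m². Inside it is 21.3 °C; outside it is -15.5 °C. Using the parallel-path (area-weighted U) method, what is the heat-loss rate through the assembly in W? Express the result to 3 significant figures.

U_eff = 0.886/2.91 + 0.114/1.49 = 0.3045 + 0.07651 = 0.381
R_eff = 1/U_eff = 2.625 m²·K/W
Q = 148 × (21.3 − (-15.5)) / 2.625 = 2075 W

2070 W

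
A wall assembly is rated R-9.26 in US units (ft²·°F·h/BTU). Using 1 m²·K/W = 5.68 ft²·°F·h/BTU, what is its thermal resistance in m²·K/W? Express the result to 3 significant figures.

1.63 m²·K/W

R_SI = 9.26/5.68 = 1.63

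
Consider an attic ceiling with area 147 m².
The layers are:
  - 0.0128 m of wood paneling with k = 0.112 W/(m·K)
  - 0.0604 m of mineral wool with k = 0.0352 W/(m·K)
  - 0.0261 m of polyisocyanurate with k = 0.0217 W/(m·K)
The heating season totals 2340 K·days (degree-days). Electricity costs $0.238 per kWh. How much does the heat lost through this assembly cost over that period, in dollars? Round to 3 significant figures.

0.0128/0.112 = 0.1143
0.0604/0.0352 = 1.716
0.0261/0.0217 = 1.203
R_total = 0.1143 + 1.716 + 1.203 = 3.033 m²·K/W
E = A × HDD × 24 / R / 1000 = 147 × 2340 × 24 / 3.033 / 1000 = 2722 kWh
Cost = 2722 × 0.238 = $647.8

648 dollars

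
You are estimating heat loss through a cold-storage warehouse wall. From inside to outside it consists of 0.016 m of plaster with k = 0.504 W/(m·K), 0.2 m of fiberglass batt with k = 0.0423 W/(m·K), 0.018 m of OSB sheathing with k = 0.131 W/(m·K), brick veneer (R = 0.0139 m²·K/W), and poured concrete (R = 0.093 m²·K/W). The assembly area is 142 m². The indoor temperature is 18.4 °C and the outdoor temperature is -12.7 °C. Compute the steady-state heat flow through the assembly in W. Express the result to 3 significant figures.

0.016/0.504 = 0.03175
0.2/0.0423 = 4.728
0.018/0.131 = 0.1374
R_total = 0.03175 + 4.728 + 0.1374 + 0.0139 + 0.093 = 5.004 m²·K/W
Q = A·ΔT/R = 142 × (18.4 − (-12.7)) / 5.004 = 882.5 W

883 W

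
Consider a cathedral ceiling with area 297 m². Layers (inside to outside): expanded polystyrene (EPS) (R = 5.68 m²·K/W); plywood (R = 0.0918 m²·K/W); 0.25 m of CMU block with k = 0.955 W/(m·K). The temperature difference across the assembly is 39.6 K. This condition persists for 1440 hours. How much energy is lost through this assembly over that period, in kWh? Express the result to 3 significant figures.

0.25/0.955 = 0.2618
R_total = 5.68 + 0.0918 + 0.2618 = 6.034 m²·K/W
Q = 297 × 39.6 / 6.034 = 1949 W
E = 1949 W × 1440 h / 1000 = 2807 kWh

2810 kWh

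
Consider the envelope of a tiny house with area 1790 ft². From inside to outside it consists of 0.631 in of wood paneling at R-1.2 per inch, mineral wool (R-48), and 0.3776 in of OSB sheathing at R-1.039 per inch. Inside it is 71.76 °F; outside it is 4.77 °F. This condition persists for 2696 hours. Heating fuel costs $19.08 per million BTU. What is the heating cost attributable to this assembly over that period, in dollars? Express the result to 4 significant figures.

0.631 × 1.2 = 0.7572
0.3776 × 1.039 = 0.39233
R_total = 0.7572 + 48 + 0.39233 = 49.15 ft²·°F·h/BTU
Q = 1790 × (71.76 − 4.77) / 49.15 = 2439.7 BTU/h
E = 2439.7 × 2696 = 6577500 BTU
Cost = 6577500/10⁶ × 19.08 = $125.5

125.5 dollars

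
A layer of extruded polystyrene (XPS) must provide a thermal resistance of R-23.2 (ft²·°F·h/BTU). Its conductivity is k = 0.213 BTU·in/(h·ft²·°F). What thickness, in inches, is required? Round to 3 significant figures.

4.94 in

L = R × k = 23.2 × 0.213 = 4.942 in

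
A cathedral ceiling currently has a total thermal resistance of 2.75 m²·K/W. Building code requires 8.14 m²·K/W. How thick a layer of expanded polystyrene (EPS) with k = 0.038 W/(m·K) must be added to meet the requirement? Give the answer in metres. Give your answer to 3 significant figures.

ΔR = 8.14 − 2.75 = 5.39 m²·K/W
L = ΔR × k = 5.39 × 0.038 = 0.2048 m

0.205 m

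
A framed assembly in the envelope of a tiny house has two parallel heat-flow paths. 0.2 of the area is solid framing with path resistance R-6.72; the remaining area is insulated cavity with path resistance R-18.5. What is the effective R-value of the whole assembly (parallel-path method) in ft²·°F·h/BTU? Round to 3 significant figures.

13.7 ft²·°F·h/BTU

U_eff = 0.8/18.5 + 0.2/6.72 = 0.04324 + 0.02976 = 0.07301
R_eff = 1/U_eff = 13.7 ft²·°F·h/BTU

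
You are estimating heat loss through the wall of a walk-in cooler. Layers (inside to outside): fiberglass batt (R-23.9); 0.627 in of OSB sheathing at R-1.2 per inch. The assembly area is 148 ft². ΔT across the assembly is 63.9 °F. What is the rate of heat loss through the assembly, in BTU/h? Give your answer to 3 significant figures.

384 BTU/h

0.627 × 1.2 = 0.7524
R_total = 23.9 + 0.7524 = 24.65 ft²·°F·h/BTU
Q = A·ΔT/R = 148 × 63.9 / 24.65 = 383.6 BTU/h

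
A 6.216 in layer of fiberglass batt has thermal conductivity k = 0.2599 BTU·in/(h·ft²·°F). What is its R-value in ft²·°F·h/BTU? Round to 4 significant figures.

23.92 ft²·°F·h/BTU

R = L/k = 6.216/0.2599 = 23.917 ft²·°F·h/BTU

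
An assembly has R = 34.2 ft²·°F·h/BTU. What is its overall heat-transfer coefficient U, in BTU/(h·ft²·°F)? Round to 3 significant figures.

U = 1/R = 1/34.2 = 0.02924

0.0292 BTU/(h·ft²·°F)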